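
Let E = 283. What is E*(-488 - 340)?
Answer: -234324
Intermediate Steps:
E*(-488 - 340) = 283*(-488 - 340) = 283*(-828) = -234324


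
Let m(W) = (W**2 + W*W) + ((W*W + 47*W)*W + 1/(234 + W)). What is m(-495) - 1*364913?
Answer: -28617622444/261 ≈ -1.0965e+8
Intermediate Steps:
m(W) = 1/(234 + W) + 2*W**2 + W*(W**2 + 47*W) (m(W) = (W**2 + W**2) + ((W**2 + 47*W)*W + 1/(234 + W)) = 2*W**2 + (W*(W**2 + 47*W) + 1/(234 + W)) = 2*W**2 + (1/(234 + W) + W*(W**2 + 47*W)) = 1/(234 + W) + 2*W**2 + W*(W**2 + 47*W))
m(-495) - 1*364913 = (1 + (-495)**4 + 283*(-495)**3 + 11466*(-495)**2)/(234 - 495) - 1*364913 = (1 + 60037250625 + 283*(-121287375) + 11466*245025)/(-261) - 364913 = -(1 + 60037250625 - 34324327125 + 2809456650)/261 - 364913 = -1/261*28522380151 - 364913 = -28522380151/261 - 364913 = -28617622444/261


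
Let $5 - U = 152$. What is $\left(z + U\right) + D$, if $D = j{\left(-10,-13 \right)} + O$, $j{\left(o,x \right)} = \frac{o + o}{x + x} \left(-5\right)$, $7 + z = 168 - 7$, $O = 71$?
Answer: $\frac{964}{13} \approx 74.154$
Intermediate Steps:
$z = 154$ ($z = -7 + \left(168 - 7\right) = -7 + 161 = 154$)
$U = -147$ ($U = 5 - 152 = -147$)
$j{\left(o,x \right)} = - \frac{5 o}{x}$ ($j{\left(o,x \right)} = \frac{2 o}{2 x} \left(-5\right) = 2 o \frac{1}{2 x} \left(-5\right) = \frac{o}{x} \left(-5\right) = - \frac{5 o}{x}$)
$D = \frac{873}{13}$ ($D = \left(-5\right) \left(-10\right) \frac{1}{-13} + 71 = \left(-5\right) \left(-10\right) \left(- \frac{1}{13}\right) + 71 = - \frac{50}{13} + 71 = \frac{873}{13} \approx 67.154$)
$\left(z + U\right) + D = \left(154 - 147\right) + \frac{873}{13} = 7 + \frac{873}{13} = \frac{964}{13}$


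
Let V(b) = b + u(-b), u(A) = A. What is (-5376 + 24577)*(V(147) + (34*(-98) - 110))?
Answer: -66089842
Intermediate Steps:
V(b) = 0 (V(b) = b - b = 0)
(-5376 + 24577)*(V(147) + (34*(-98) - 110)) = (-5376 + 24577)*(0 + (34*(-98) - 110)) = 19201*(0 + (-3332 - 110)) = 19201*(0 - 3442) = 19201*(-3442) = -66089842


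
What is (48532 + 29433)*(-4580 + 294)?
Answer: -334157990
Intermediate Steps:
(48532 + 29433)*(-4580 + 294) = 77965*(-4286) = -334157990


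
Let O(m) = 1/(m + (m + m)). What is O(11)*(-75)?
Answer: -25/11 ≈ -2.2727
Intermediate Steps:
O(m) = 1/(3*m) (O(m) = 1/(m + 2*m) = 1/(3*m))
O(11)*(-75) = ((1/3)/11)*(-75) = ((1/3)*(1/11))*(-75) = (1/33)*(-75) = -25/11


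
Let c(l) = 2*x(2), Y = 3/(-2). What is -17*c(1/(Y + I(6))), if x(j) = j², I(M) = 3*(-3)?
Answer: -136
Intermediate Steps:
I(M) = -9
Y = -3/2 (Y = 3*(-½) = -3/2 ≈ -1.5000)
c(l) = 8 (c(l) = 2*2² = 2*4 = 8)
-17*c(1/(Y + I(6))) = -17*8 = -136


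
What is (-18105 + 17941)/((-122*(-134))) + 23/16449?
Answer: -580408/67227063 ≈ -0.0086336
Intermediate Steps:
(-18105 + 17941)/((-122*(-134))) + 23/16449 = -164/16348 + 23*(1/16449) = -164*1/16348 + 23/16449 = -41/4087 + 23/16449 = -580408/67227063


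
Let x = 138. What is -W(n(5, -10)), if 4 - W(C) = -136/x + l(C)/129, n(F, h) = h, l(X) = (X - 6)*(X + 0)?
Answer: -3704/989 ≈ -3.7452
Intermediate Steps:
l(X) = X*(-6 + X) (l(X) = (-6 + X)*X = X*(-6 + X))
W(C) = 344/69 - C*(-6 + C)/129 (W(C) = 4 - (-136/138 + (C*(-6 + C))/129) = 4 - (-136*1/138 + (C*(-6 + C))*(1/129)) = 4 - (-68/69 + C*(-6 + C)/129) = 4 + (68/69 - C*(-6 + C)/129) = 344/69 - C*(-6 + C)/129)
-W(n(5, -10)) = -(344/69 - 1/129*(-10)*(-6 - 10)) = -(344/69 - 1/129*(-10)*(-16)) = -(344/69 - 160/129) = -1*3704/989 = -3704/989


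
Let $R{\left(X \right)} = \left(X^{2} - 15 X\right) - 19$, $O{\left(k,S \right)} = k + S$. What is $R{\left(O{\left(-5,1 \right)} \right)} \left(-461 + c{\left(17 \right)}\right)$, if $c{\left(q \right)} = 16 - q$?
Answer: $-26334$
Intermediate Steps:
$O{\left(k,S \right)} = S + k$
$R{\left(X \right)} = -19 + X^{2} - 15 X$
$R{\left(O{\left(-5,1 \right)} \right)} \left(-461 + c{\left(17 \right)}\right) = \left(-19 + \left(1 - 5\right)^{2} - 15 \left(1 - 5\right)\right) \left(-461 + \left(16 - 17\right)\right) = \left(-19 + \left(-4\right)^{2} - -60\right) \left(-461 + \left(16 - 17\right)\right) = \left(-19 + 16 + 60\right) \left(-461 - 1\right) = 57 \left(-462\right) = -26334$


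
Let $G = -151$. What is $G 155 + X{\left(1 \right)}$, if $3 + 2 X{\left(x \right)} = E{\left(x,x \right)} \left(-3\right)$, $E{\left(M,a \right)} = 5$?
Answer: $-23414$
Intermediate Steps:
$X{\left(x \right)} = -9$ ($X{\left(x \right)} = - \frac{3}{2} + \frac{5 \left(-3\right)}{2} = - \frac{3}{2} + \frac{1}{2} \left(-15\right) = - \frac{3}{2} - \frac{15}{2} = -9$)
$G 155 + X{\left(1 \right)} = \left(-151\right) 155 - 9 = -23405 - 9 = -23414$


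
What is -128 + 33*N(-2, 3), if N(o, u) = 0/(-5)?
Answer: -128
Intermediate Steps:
N(o, u) = 0 (N(o, u) = 0*(-⅕) = 0)
-128 + 33*N(-2, 3) = -128 + 33*0 = -128 + 0 = -128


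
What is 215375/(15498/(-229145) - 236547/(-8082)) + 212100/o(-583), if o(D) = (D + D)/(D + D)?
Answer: 188394805140550/858385833 ≈ 2.1948e+5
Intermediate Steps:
o(D) = 1 (o(D) = (2*D)/((2*D)) = (2*D)*(1/(2*D)) = 1)
215375/(15498/(-229145) - 236547/(-8082)) + 212100/o(-583) = 215375/(15498/(-229145) - 236547/(-8082)) + 212100/1 = 215375/(15498*(-1/229145) - 236547*(-1/8082)) + 212100*1 = 215375/(-2214/32735 + 26283/898) + 212100 = 215375/(858385833/29396030) + 212100 = 215375*(29396030/858385833) + 212100 = 6331169961250/858385833 + 212100 = 188394805140550/858385833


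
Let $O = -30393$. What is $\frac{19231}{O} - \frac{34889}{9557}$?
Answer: $- \frac{1244172044}{290465901} \approx -4.2834$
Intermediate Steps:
$\frac{19231}{O} - \frac{34889}{9557} = \frac{19231}{-30393} - \frac{34889}{9557} = 19231 \left(- \frac{1}{30393}\right) - \frac{34889}{9557} = - \frac{19231}{30393} - \frac{34889}{9557} = - \frac{1244172044}{290465901}$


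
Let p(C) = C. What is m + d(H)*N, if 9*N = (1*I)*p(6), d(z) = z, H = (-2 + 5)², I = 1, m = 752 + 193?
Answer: 951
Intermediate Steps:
m = 945
H = 9 (H = 3² = 9)
N = ⅔ (N = ((1*1)*6)/9 = (1*6)/9 = (⅑)*6 = ⅔ ≈ 0.66667)
m + d(H)*N = 945 + 9*(⅔) = 945 + 6 = 951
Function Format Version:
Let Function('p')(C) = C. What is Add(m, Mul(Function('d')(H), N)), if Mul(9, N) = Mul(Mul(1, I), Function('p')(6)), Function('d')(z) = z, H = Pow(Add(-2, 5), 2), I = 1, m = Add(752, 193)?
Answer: 951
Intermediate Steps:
m = 945
H = 9 (H = Pow(3, 2) = 9)
N = Rational(2, 3) (N = Mul(Rational(1, 9), Mul(Mul(1, 1), 6)) = Mul(Rational(1, 9), Mul(1, 6)) = Mul(Rational(1, 9), 6) = Rational(2, 3) ≈ 0.66667)
Add(m, Mul(Function('d')(H), N)) = Add(945, Mul(9, Rational(2, 3))) = Add(945, 6) = 951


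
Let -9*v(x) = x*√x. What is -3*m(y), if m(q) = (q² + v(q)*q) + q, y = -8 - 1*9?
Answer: -816 + 289*I*√17/3 ≈ -816.0 + 397.19*I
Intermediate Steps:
y = -17 (y = -8 - 9 = -17)
v(x) = -x^(3/2)/9 (v(x) = -x*√x/9 = -x^(3/2)/9)
m(q) = q + q² - q^(5/2)/9 (m(q) = (q² + (-q^(3/2)/9)*q) + q = (q² - q^(5/2)/9) + q = q + q² - q^(5/2)/9)
-3*m(y) = -3*(-17 + (-17)² - 289*I*√17/9) = -3*(-17 + 289 - 289*I*√17/9) = -3*(272 - 289*I*√17/9) = -816 + 289*I*√17/3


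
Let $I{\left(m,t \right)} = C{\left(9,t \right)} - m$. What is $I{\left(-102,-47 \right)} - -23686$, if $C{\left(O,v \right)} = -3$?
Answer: $23785$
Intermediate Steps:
$I{\left(m,t \right)} = -3 - m$
$I{\left(-102,-47 \right)} - -23686 = \left(-3 - -102\right) - -23686 = \left(-3 + 102\right) + 23686 = 99 + 23686 = 23785$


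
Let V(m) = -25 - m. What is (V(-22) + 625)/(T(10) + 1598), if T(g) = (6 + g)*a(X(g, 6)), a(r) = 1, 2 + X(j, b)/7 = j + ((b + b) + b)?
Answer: 311/807 ≈ 0.38538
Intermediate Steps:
X(j, b) = -14 + 7*j + 21*b (X(j, b) = -14 + 7*(j + ((b + b) + b)) = -14 + 7*(j + (2*b + b)) = -14 + 7*(j + 3*b) = -14 + (7*j + 21*b) = -14 + 7*j + 21*b)
T(g) = 6 + g (T(g) = (6 + g)*1 = 6 + g)
(V(-22) + 625)/(T(10) + 1598) = ((-25 - 1*(-22)) + 625)/((6 + 10) + 1598) = ((-25 + 22) + 625)/(16 + 1598) = (-3 + 625)/1614 = 622*(1/1614) = 311/807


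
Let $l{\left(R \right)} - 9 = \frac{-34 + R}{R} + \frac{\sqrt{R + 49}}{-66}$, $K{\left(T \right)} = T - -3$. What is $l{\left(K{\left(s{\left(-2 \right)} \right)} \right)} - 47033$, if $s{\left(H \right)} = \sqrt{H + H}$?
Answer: $- \frac{611401}{13} - \frac{\sqrt{52 + 2 i}}{66} + \frac{68 i}{13} \approx -47031.0 + 5.2287 i$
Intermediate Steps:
$s{\left(H \right)} = \sqrt{2} \sqrt{H}$ ($s{\left(H \right)} = \sqrt{2 H} = \sqrt{2} \sqrt{H}$)
$K{\left(T \right)} = 3 + T$ ($K{\left(T \right)} = T + 3 = 3 + T$)
$l{\left(R \right)} = 9 - \frac{\sqrt{49 + R}}{66} + \frac{-34 + R}{R}$ ($l{\left(R \right)} = 9 + \left(\frac{-34 + R}{R} + \frac{\sqrt{R + 49}}{-66}\right) = 9 + \left(\frac{-34 + R}{R} + \sqrt{49 + R} \left(- \frac{1}{66}\right)\right) = 9 - \left(\frac{\sqrt{49 + R}}{66} - \frac{-34 + R}{R}\right) = 9 - \frac{\sqrt{49 + R}}{66} + \frac{-34 + R}{R}$)
$l{\left(K{\left(s{\left(-2 \right)} \right)} \right)} - 47033 = \left(10 - \frac{34}{3 + \sqrt{2} \sqrt{-2}} - \frac{\sqrt{49 + \left(3 + \sqrt{2} \sqrt{-2}\right)}}{66}\right) - 47033 = \left(10 - \frac{34}{3 + \sqrt{2} i \sqrt{2}} - \frac{\sqrt{49 + \left(3 + \sqrt{2} i \sqrt{2}\right)}}{66}\right) - 47033 = \left(10 - \frac{34}{3 + 2 i} - \frac{\sqrt{49 + \left(3 + 2 i\right)}}{66}\right) - 47033 = \left(10 - 34 \frac{3 - 2 i}{13} - \frac{\sqrt{52 + 2 i}}{66}\right) - 47033 = \left(10 - \frac{34 \left(3 - 2 i\right)}{13} - \frac{\sqrt{52 + 2 i}}{66}\right) - 47033 = -47023 - \frac{34 \left(3 - 2 i\right)}{13} - \frac{\sqrt{52 + 2 i}}{66}$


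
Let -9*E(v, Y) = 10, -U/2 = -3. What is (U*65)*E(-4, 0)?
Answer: -1300/3 ≈ -433.33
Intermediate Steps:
U = 6 (U = -2*(-3) = 6)
E(v, Y) = -10/9 (E(v, Y) = -1/9*10 = -10/9)
(U*65)*E(-4, 0) = (6*65)*(-10/9) = 390*(-10/9) = -1300/3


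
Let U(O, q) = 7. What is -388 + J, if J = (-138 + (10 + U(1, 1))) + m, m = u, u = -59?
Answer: -568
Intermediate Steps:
m = -59
J = -180 (J = (-138 + (10 + 7)) - 59 = (-138 + 17) - 59 = -121 - 59 = -180)
-388 + J = -388 - 180 = -568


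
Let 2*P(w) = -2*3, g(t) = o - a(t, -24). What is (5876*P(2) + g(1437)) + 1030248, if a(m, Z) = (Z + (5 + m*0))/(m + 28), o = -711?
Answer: 1482446704/1465 ≈ 1.0119e+6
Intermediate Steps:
a(m, Z) = (5 + Z)/(28 + m) (a(m, Z) = (Z + (5 + 0))/(28 + m) = (Z + 5)/(28 + m) = (5 + Z)/(28 + m))
g(t) = -711 + 19/(28 + t) (g(t) = -711 - (5 - 24)/(28 + t) = -711 - (-19)/(28 + t) = -711 + 19/(28 + t))
P(w) = -3 (P(w) = (-2*3)/2 = (½)*(-6) = -3)
(5876*P(2) + g(1437)) + 1030248 = (5876*(-3) + (-19889 - 711*1437)/(28 + 1437)) + 1030248 = (-17628 + (-19889 - 1021707)/1465) + 1030248 = (-17628 + (1/1465)*(-1041596)) + 1030248 = (-17628 - 1041596/1465) + 1030248 = -26866616/1465 + 1030248 = 1482446704/1465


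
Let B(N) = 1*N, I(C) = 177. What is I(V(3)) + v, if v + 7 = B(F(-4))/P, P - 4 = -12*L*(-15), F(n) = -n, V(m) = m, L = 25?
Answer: 191421/1126 ≈ 170.00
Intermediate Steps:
B(N) = N
P = 4504 (P = 4 - 12*25*(-15) = 4 - 300*(-15) = 4 + 4500 = 4504)
v = -7881/1126 (v = -7 - 1*(-4)/4504 = -7 + 4*(1/4504) = -7 + 1/1126 = -7881/1126 ≈ -6.9991)
I(V(3)) + v = 177 - 7881/1126 = 191421/1126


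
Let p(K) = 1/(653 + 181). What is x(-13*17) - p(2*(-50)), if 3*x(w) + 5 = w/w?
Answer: -371/278 ≈ -1.3345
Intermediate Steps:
p(K) = 1/834
x(w) = -4/3 (x(w) = -5/3 + (w/w)/3 = -5/3 + (⅓)*1 = -5/3 + ⅓ = -4/3)
x(-13*17) - p(2*(-50)) = -4/3 - 1*1/834 = -4/3 - 1/834 = -371/278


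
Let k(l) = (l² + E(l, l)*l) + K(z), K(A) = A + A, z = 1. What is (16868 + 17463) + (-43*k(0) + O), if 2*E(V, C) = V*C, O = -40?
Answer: 34205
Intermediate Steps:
K(A) = 2*A
E(V, C) = C*V/2 (E(V, C) = (V*C)/2 = (C*V)/2 = C*V/2)
k(l) = 2 + l² + l³/2 (k(l) = (l² + (l*l/2)*l) + 2*1 = (l² + (l²/2)*l) + 2 = (l² + l³/2) + 2 = 2 + l² + l³/2)
(16868 + 17463) + (-43*k(0) + O) = (16868 + 17463) + (-43*(2 + 0² + (½)*0³) - 40) = 34331 + (-43*(2 + 0 + (½)*0) - 40) = 34331 + (-43*(2 + 0 + 0) - 40) = 34331 + (-43*2 - 40) = 34331 + (-86 - 40) = 34331 - 126 = 34205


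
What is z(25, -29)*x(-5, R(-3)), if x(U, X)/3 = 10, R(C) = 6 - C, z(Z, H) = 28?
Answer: 840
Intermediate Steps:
x(U, X) = 30 (x(U, X) = 3*10 = 30)
z(25, -29)*x(-5, R(-3)) = 28*30 = 840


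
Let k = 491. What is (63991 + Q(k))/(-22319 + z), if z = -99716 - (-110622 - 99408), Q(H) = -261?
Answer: 12746/17599 ≈ 0.72425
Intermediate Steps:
z = 110314 (z = -99716 - 1*(-210030) = -99716 + 210030 = 110314)
(63991 + Q(k))/(-22319 + z) = (63991 - 261)/(-22319 + 110314) = 63730/87995 = 63730*(1/87995) = 12746/17599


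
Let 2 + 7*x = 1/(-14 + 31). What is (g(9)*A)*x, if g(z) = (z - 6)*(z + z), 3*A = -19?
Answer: 11286/119 ≈ 94.840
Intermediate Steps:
A = -19/3 (A = (⅓)*(-19) = -19/3 ≈ -6.3333)
g(z) = 2*z*(-6 + z) (g(z) = (-6 + z)*(2*z) = 2*z*(-6 + z))
x = -33/119 (x = -2/7 + 1/(7*(-14 + 31)) = -2/7 + (⅐)/17 = -2/7 + (⅐)*(1/17) = -2/7 + 1/119 = -33/119 ≈ -0.27731)
(g(9)*A)*x = ((2*9*(-6 + 9))*(-19/3))*(-33/119) = ((2*9*3)*(-19/3))*(-33/119) = (54*(-19/3))*(-33/119) = -342*(-33/119) = 11286/119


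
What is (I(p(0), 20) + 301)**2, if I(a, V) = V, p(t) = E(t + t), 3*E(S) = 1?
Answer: 103041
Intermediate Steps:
E(S) = 1/3 (E(S) = (1/3)*1 = 1/3)
p(t) = 1/3
(I(p(0), 20) + 301)**2 = (20 + 301)**2 = 321**2 = 103041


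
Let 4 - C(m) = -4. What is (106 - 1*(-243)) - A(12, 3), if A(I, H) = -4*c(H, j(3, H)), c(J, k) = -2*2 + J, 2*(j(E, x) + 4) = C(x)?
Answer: 345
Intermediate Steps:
C(m) = 8 (C(m) = 4 - 1*(-4) = 4 + 4 = 8)
j(E, x) = 0 (j(E, x) = -4 + (½)*8 = -4 + 4 = 0)
c(J, k) = -4 + J
A(I, H) = 16 - 4*H (A(I, H) = -4*(-4 + H) = 16 - 4*H)
(106 - 1*(-243)) - A(12, 3) = (106 - 1*(-243)) - (16 - 4*3) = (106 + 243) - (16 - 12) = 349 - 1*4 = 349 - 4 = 345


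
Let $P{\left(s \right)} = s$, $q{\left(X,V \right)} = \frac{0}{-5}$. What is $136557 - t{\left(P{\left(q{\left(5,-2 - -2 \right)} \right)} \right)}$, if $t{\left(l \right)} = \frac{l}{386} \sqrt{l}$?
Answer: $136557$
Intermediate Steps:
$q{\left(X,V \right)} = 0$ ($q{\left(X,V \right)} = 0 \left(- \frac{1}{5}\right) = 0$)
$t{\left(l \right)} = \frac{l^{\frac{3}{2}}}{386}$ ($t{\left(l \right)} = l \frac{1}{386} \sqrt{l} = \frac{l}{386} \sqrt{l} = \frac{l^{\frac{3}{2}}}{386}$)
$136557 - t{\left(P{\left(q{\left(5,-2 - -2 \right)} \right)} \right)} = 136557 - \frac{0^{\frac{3}{2}}}{386} = 136557 - \frac{1}{386} \cdot 0 = 136557 - 0 = 136557 + 0 = 136557$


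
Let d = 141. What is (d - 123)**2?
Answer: 324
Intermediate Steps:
(d - 123)**2 = (141 - 123)**2 = 18**2 = 324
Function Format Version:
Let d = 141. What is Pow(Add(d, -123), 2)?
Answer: 324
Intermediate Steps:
Pow(Add(d, -123), 2) = Pow(Add(141, -123), 2) = Pow(18, 2) = 324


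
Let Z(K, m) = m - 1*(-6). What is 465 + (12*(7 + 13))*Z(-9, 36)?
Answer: 10545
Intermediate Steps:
Z(K, m) = 6 + m (Z(K, m) = m + 6 = 6 + m)
465 + (12*(7 + 13))*Z(-9, 36) = 465 + (12*(7 + 13))*(6 + 36) = 465 + (12*20)*42 = 465 + 240*42 = 465 + 10080 = 10545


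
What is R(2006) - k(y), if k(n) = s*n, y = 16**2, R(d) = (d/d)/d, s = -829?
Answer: 425721345/2006 ≈ 2.1222e+5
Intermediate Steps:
R(d) = 1/d
y = 256
k(n) = -829*n
R(2006) - k(y) = 1/2006 - (-829)*256 = 1/2006 - 1*(-212224) = 1/2006 + 212224 = 425721345/2006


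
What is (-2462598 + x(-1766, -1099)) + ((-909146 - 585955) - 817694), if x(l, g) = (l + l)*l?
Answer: 1462119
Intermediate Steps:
x(l, g) = 2*l**2 (x(l, g) = (2*l)*l = 2*l**2)
(-2462598 + x(-1766, -1099)) + ((-909146 - 585955) - 817694) = (-2462598 + 2*(-1766)**2) + ((-909146 - 585955) - 817694) = (-2462598 + 2*3118756) + (-1495101 - 817694) = (-2462598 + 6237512) - 2312795 = 3774914 - 2312795 = 1462119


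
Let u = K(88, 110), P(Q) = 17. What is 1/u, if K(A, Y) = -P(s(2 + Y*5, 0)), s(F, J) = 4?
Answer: -1/17 ≈ -0.058824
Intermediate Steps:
K(A, Y) = -17 (K(A, Y) = -1*17 = -17)
u = -17
1/u = 1/(-17) = -1/17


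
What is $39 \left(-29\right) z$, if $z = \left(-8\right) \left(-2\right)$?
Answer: $-18096$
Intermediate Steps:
$z = 16$
$39 \left(-29\right) z = 39 \left(-29\right) 16 = \left(-1131\right) 16 = -18096$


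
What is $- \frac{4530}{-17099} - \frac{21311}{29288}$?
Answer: $- \frac{231722149}{500795512} \approx -0.46271$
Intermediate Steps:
$- \frac{4530}{-17099} - \frac{21311}{29288} = \left(-4530\right) \left(- \frac{1}{17099}\right) - \frac{21311}{29288} = \frac{4530}{17099} - \frac{21311}{29288} = - \frac{231722149}{500795512}$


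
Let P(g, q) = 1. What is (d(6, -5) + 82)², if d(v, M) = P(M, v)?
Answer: 6889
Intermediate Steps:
d(v, M) = 1
(d(6, -5) + 82)² = (1 + 82)² = 83² = 6889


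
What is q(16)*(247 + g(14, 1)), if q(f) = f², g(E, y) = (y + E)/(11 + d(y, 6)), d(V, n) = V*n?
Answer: 1078784/17 ≈ 63458.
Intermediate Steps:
g(E, y) = (E + y)/(11 + 6*y) (g(E, y) = (y + E)/(11 + y*6) = (E + y)/(11 + 6*y))
q(16)*(247 + g(14, 1)) = 16²*(247 + (14 + 1)/(11 + 6*1)) = 256*(247 + 15/(11 + 6)) = 256*(247 + 15/17) = 256*(4214/17) = 1078784/17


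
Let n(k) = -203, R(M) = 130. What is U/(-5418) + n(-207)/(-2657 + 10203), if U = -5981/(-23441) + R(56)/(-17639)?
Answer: -211287620905/7840741576437 ≈ -0.026947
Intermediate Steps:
U = 102451529/413475799 (U = -5981/(-23441) + 130/(-17639) = -5981*(-1/23441) + 130*(-1/17639) = 5981/23441 - 130/17639 = 102451529/413475799 ≈ 0.24778)
U/(-5418) + n(-207)/(-2657 + 10203) = (102451529/413475799)/(-5418) - 203/(-2657 + 10203) = (102451529/413475799)*(-1/5418) - 203/7546 = -102451529/2240211878982 - 203*1/7546 = -102451529/2240211878982 - 29/1078 = -211287620905/7840741576437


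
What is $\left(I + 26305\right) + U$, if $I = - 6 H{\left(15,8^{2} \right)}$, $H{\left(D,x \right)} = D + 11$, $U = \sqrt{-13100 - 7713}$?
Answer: $26149 + i \sqrt{20813} \approx 26149.0 + 144.27 i$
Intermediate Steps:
$U = i \sqrt{20813}$ ($U = \sqrt{-20813} = i \sqrt{20813} \approx 144.27 i$)
$H{\left(D,x \right)} = 11 + D$
$I = -156$ ($I = - 6 \left(11 + 15\right) = \left(-6\right) 26 = -156$)
$\left(I + 26305\right) + U = \left(-156 + 26305\right) + i \sqrt{20813} = 26149 + i \sqrt{20813}$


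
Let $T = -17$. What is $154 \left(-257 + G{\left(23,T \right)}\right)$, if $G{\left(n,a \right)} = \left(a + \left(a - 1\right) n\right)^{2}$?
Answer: $28567616$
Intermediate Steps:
$G{\left(n,a \right)} = \left(a + n \left(-1 + a\right)\right)^{2}$ ($G{\left(n,a \right)} = \left(a + \left(-1 + a\right) n\right)^{2} = \left(a + n \left(-1 + a\right)\right)^{2}$)
$154 \left(-257 + G{\left(23,T \right)}\right) = 154 \left(-257 + \left(-17 - 23 - 391\right)^{2}\right) = 154 \left(-257 + \left(-431\right)^{2}\right) = 154 \left(-257 + 185761\right) = 154 \cdot 185504 = 28567616$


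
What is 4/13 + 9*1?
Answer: 121/13 ≈ 9.3077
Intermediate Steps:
4/13 + 9*1 = 4*(1/13) + 9 = 4/13 + 9 = 121/13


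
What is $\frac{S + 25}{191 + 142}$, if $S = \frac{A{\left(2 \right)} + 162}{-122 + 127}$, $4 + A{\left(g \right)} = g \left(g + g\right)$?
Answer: $\frac{97}{555} \approx 0.17477$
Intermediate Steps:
$A{\left(g \right)} = -4 + 2 g^{2}$ ($A{\left(g \right)} = -4 + g \left(g + g\right) = -4 + g 2 g = -4 + 2 g^{2}$)
$S = \frac{166}{5}$ ($S = \frac{\left(-4 + 2 \cdot 2^{2}\right) + 162}{-122 + 127} = \frac{\left(-4 + 2 \cdot 4\right) + 162}{5} = \left(\left(-4 + 8\right) + 162\right) \frac{1}{5} = \left(4 + 162\right) \frac{1}{5} = 166 \cdot \frac{1}{5} = \frac{166}{5} \approx 33.2$)
$\frac{S + 25}{191 + 142} = \frac{\frac{166}{5} + 25}{191 + 142} = \frac{291}{5 \cdot 333} = \frac{291}{5} \cdot \frac{1}{333} = \frac{97}{555}$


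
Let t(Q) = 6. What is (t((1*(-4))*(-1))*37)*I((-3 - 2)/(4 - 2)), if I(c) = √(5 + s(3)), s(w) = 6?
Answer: 222*√11 ≈ 736.29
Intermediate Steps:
I(c) = √11 (I(c) = √(5 + 6) = √11)
(t((1*(-4))*(-1))*37)*I((-3 - 2)/(4 - 2)) = (6*37)*√11 = 222*√11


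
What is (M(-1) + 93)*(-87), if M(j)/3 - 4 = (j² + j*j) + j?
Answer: -9396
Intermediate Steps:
M(j) = 12 + 3*j + 6*j² (M(j) = 12 + 3*((j² + j*j) + j) = 12 + 3*((j² + j²) + j) = 12 + 3*(2*j² + j) = 12 + 3*(j + 2*j²) = 12 + (3*j + 6*j²) = 12 + 3*j + 6*j²)
(M(-1) + 93)*(-87) = ((12 + 3*(-1) + 6*(-1)²) + 93)*(-87) = ((12 - 3 + 6*1) + 93)*(-87) = ((12 - 3 + 6) + 93)*(-87) = (15 + 93)*(-87) = 108*(-87) = -9396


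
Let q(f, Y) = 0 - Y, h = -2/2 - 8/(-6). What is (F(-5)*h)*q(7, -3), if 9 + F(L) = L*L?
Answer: 16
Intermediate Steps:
h = ⅓ (h = -2*½ - 8*(-⅙) = -1 + 4/3 = ⅓ ≈ 0.33333)
F(L) = -9 + L² (F(L) = -9 + L*L = -9 + L²)
q(f, Y) = -Y
(F(-5)*h)*q(7, -3) = ((-9 + (-5)²)*(⅓))*(-1*(-3)) = ((-9 + 25)*(⅓))*3 = (16*(⅓))*3 = (16/3)*3 = 16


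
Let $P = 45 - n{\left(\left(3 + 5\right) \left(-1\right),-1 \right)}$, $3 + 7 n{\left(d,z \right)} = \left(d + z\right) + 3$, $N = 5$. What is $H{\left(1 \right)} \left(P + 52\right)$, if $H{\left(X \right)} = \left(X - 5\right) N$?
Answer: $- \frac{13760}{7} \approx -1965.7$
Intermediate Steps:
$n{\left(d,z \right)} = \frac{d}{7} + \frac{z}{7}$ ($n{\left(d,z \right)} = - \frac{3}{7} + \frac{\left(d + z\right) + 3}{7} = - \frac{3}{7} + \frac{3 + d + z}{7} = - \frac{3}{7} + \left(\frac{3}{7} + \frac{d}{7} + \frac{z}{7}\right) = \frac{d}{7} + \frac{z}{7}$)
$P = \frac{324}{7}$ ($P = 45 - \left(\frac{\left(3 + 5\right) \left(-1\right)}{7} + \frac{1}{7} \left(-1\right)\right) = 45 - \left(\frac{8 \left(-1\right)}{7} - \frac{1}{7}\right) = 45 - \left(\frac{1}{7} \left(-8\right) - \frac{1}{7}\right) = 45 - \left(- \frac{8}{7} - \frac{1}{7}\right) = 45 - - \frac{9}{7} = 45 + \frac{9}{7} = \frac{324}{7} \approx 46.286$)
$H{\left(X \right)} = -25 + 5 X$ ($H{\left(X \right)} = \left(X - 5\right) 5 = \left(-5 + X\right) 5 = -25 + 5 X$)
$H{\left(1 \right)} \left(P + 52\right) = \left(-25 + 5 \cdot 1\right) \left(\frac{324}{7} + 52\right) = \left(-25 + 5\right) \frac{688}{7} = \left(-20\right) \frac{688}{7} = - \frac{13760}{7}$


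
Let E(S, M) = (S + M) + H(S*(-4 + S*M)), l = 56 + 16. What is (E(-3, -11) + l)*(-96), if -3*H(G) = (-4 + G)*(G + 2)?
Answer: 241952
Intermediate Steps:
l = 72
H(G) = -(-4 + G)*(2 + G)/3 (H(G) = -(-4 + G)*(G + 2)/3 = -(-4 + G)*(2 + G)/3)
E(S, M) = 8/3 + M + S - S**2*(-4 + M*S)**2/3 + 2*S*(-4 + M*S)/3 (E(S, M) = (S + M) + (8/3 - S**2*(-4 + S*M)**2/3 + 2*(S*(-4 + S*M))/3) = (M + S) + (8/3 - S**2*(-4 + M*S)**2/3 + 2*(S*(-4 + M*S))/3) = (M + S) + (8/3 - S**2*(-4 + M*S)**2/3 + 2*S*(-4 + M*S)/3) = 8/3 + M + S - S**2*(-4 + M*S)**2/3 + 2*S*(-4 + M*S)/3)
(E(-3, -11) + l)*(-96) = ((8/3 - 11 - 3 - 1/3*(-3)**2*(-4 - 11*(-3))**2 + (2/3)*(-3)*(-4 - 11*(-3))) + 72)*(-96) = ((8/3 - 11 - 3 - 1/3*9*(-4 + 33)**2 + (2/3)*(-3)*(-4 + 33)) + 72)*(-96) = ((8/3 - 11 - 3 - 1/3*9*29**2 + (2/3)*(-3)*29) + 72)*(-96) = ((8/3 - 11 - 3 - 1/3*9*841 - 58) + 72)*(-96) = ((8/3 - 11 - 3 - 2523 - 58) + 72)*(-96) = (-7777/3 + 72)*(-96) = -7561/3*(-96) = 241952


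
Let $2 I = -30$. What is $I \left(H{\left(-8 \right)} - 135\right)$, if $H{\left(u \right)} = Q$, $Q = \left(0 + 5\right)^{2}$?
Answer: $1650$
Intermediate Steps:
$I = -15$ ($I = \frac{1}{2} \left(-30\right) = -15$)
$Q = 25$ ($Q = 5^{2} = 25$)
$H{\left(u \right)} = 25$
$I \left(H{\left(-8 \right)} - 135\right) = - 15 \left(25 - 135\right) = \left(-15\right) \left(-110\right) = 1650$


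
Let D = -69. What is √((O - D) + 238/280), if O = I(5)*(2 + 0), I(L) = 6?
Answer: √8185/10 ≈ 9.0471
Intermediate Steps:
O = 12 (O = 6*(2 + 0) = 6*2 = 12)
√((O - D) + 238/280) = √((12 - 1*(-69)) + 238/280) = √((12 + 69) + 238*(1/280)) = √(81 + 17/20) = √(1637/20) = √8185/10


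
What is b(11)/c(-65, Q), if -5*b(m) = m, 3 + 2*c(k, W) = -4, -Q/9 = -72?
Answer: 22/35 ≈ 0.62857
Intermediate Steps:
Q = 648 (Q = -9*(-72) = 648)
c(k, W) = -7/2 (c(k, W) = -3/2 + (½)*(-4) = -3/2 - 2 = -7/2)
b(m) = -m/5
b(11)/c(-65, Q) = (-⅕*11)/(-7/2) = -11/5*(-2/7) = 22/35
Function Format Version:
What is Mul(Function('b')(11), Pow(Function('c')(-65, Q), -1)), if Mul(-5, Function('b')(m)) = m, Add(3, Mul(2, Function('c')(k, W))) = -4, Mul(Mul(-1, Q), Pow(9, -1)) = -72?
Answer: Rational(22, 35) ≈ 0.62857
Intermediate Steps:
Q = 648 (Q = Mul(-9, -72) = 648)
Function('c')(k, W) = Rational(-7, 2) (Function('c')(k, W) = Add(Rational(-3, 2), Mul(Rational(1, 2), -4)) = Add(Rational(-3, 2), -2) = Rational(-7, 2))
Function('b')(m) = Mul(Rational(-1, 5), m)
Mul(Function('b')(11), Pow(Function('c')(-65, Q), -1)) = Mul(Mul(Rational(-1, 5), 11), Pow(Rational(-7, 2), -1)) = Mul(Rational(-11, 5), Rational(-2, 7)) = Rational(22, 35)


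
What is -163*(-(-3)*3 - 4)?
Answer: -815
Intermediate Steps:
-163*(-(-3)*3 - 4) = -163*(-3*(-3) - 4) = -163*(9 - 4) = -163*5 = -815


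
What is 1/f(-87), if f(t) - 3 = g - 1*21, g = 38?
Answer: 1/20 ≈ 0.050000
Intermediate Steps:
f(t) = 20 (f(t) = 3 + (38 - 1*21) = 3 + (38 - 21) = 3 + 17 = 20)
1/f(-87) = 1/20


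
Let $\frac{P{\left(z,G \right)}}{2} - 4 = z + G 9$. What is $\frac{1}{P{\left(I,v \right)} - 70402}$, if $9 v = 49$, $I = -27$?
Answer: $- \frac{1}{70350} \approx -1.4215 \cdot 10^{-5}$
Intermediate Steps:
$v = \frac{49}{9}$ ($v = \frac{1}{9} \cdot 49 = \frac{49}{9} \approx 5.4444$)
$P{\left(z,G \right)} = 8 + 2 z + 18 G$ ($P{\left(z,G \right)} = 8 + 2 \left(z + G 9\right) = 8 + 2 \left(z + 9 G\right) = 8 + \left(2 z + 18 G\right) = 8 + 2 z + 18 G$)
$\frac{1}{P{\left(I,v \right)} - 70402} = \frac{1}{\left(8 + 2 \left(-27\right) + 18 \cdot \frac{49}{9}\right) - 70402} = \frac{1}{\left(8 - 54 + 98\right) - 70402} = \frac{1}{52 - 70402} = \frac{1}{-70350} = - \frac{1}{70350}$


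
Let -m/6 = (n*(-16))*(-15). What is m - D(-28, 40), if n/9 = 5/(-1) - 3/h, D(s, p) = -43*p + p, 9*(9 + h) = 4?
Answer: 4769040/77 ≈ 61936.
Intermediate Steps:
h = -77/9 (h = -9 + (⅑)*4 = -9 + 4/9 = -77/9 ≈ -8.5556)
D(s, p) = -42*p
n = -3222/77 (n = 9*(5/(-1) - 3/(-77/9)) = 9*(5*(-1) - 3*(-9/77)) = 9*(-5 + 27/77) = 9*(-358/77) = -3222/77 ≈ -41.844)
m = 4639680/77 (m = -6*(-3222/77*(-16))*(-15) = -309312*(-15)/77 = -6*(-773280/77) = 4639680/77 ≈ 60256.)
m - D(-28, 40) = 4639680/77 - (-42)*40 = 4639680/77 - 1*(-1680) = 4639680/77 + 1680 = 4769040/77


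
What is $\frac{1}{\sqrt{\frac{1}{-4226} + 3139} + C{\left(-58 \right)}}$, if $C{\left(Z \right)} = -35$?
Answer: $\frac{21130}{1155509} + \frac{\sqrt{56059635338}}{8088563} \approx 0.047558$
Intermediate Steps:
$\frac{1}{\sqrt{\frac{1}{-4226} + 3139} + C{\left(-58 \right)}} = \frac{1}{\sqrt{\frac{1}{-4226} + 3139} - 35} = \frac{1}{\sqrt{- \frac{1}{4226} + 3139} - 35} = \frac{1}{\sqrt{\frac{13265413}{4226}} - 35} = \frac{1}{\frac{\sqrt{56059635338}}{4226} - 35} = \frac{1}{-35 + \frac{\sqrt{56059635338}}{4226}}$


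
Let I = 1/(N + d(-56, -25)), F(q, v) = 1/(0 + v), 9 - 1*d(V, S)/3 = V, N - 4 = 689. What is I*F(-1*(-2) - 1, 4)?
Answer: 1/3552 ≈ 0.00028153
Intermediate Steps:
N = 693 (N = 4 + 689 = 693)
d(V, S) = 27 - 3*V
F(q, v) = 1/v
I = 1/888 (I = 1/(693 + (27 - 3*(-56))) = 1/(693 + (27 + 168)) = 1/(693 + 195) = 1/888 ≈ 0.0011261)
I*F(-1*(-2) - 1, 4) = (1/888)/4 = (1/888)*(¼) = 1/3552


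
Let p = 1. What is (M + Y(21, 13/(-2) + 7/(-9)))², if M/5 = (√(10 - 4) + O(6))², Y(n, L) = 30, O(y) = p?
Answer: 4825 + 1300*√6 ≈ 8009.3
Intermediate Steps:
O(y) = 1
M = 5*(1 + √6)² (M = 5*(√(10 - 4) + 1)² = 5*(√6 + 1)² = 5*(1 + √6)² ≈ 59.495)
(M + Y(21, 13/(-2) + 7/(-9)))² = ((35 + 10*√6) + 30)² = (65 + 10*√6)²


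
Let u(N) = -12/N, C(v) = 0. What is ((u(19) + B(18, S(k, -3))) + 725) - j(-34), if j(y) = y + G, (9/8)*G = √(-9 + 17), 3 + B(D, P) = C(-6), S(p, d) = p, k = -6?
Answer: 14352/19 - 16*√2/9 ≈ 752.85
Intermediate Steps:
B(D, P) = -3 (B(D, P) = -3 + 0 = -3)
G = 16*√2/9 (G = 8*√(-9 + 17)/9 = 8*√8/9 = 8*(2*√2)/9 = 16*√2/9 ≈ 2.5142)
j(y) = y + 16*√2/9
((u(19) + B(18, S(k, -3))) + 725) - j(-34) = ((-12/19 - 3) + 725) - (-34 + 16*√2/9) = ((-12*1/19 - 3) + 725) + (34 - 16*√2/9) = ((-12/19 - 3) + 725) + (34 - 16*√2/9) = (-69/19 + 725) + (34 - 16*√2/9) = 13706/19 + (34 - 16*√2/9) = 14352/19 - 16*√2/9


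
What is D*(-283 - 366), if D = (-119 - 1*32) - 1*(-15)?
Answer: 88264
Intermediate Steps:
D = -136 (D = (-119 - 32) + 15 = -151 + 15 = -136)
D*(-283 - 366) = -136*(-283 - 366) = -136*(-649) = 88264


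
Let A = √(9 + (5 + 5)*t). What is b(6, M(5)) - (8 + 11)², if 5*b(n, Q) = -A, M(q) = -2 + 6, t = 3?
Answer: -361 - √39/5 ≈ -362.25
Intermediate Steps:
M(q) = 4
A = √39 (A = √(9 + (5 + 5)*3) = √(9 + 10*3) = √(9 + 30) = √39 ≈ 6.2450)
b(n, Q) = -√39/5 (b(n, Q) = (-√39)/5 = -√39/5)
b(6, M(5)) - (8 + 11)² = -√39/5 - (8 + 11)² = -√39/5 - 1*19² = -√39/5 - 1*361 = -√39/5 - 361 = -361 - √39/5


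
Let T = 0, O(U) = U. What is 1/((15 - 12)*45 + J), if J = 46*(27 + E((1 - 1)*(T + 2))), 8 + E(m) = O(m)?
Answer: 1/1009 ≈ 0.00099108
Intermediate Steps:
E(m) = -8 + m
J = 874 (J = 46*(27 + (-8 + (1 - 1)*(0 + 2))) = 46*(27 + (-8 + 0*2)) = 46*(27 + (-8 + 0)) = 46*(27 - 8) = 46*19 = 874)
1/((15 - 12)*45 + J) = 1/((15 - 12)*45 + 874) = 1/(3*45 + 874) = 1/(135 + 874) = 1/1009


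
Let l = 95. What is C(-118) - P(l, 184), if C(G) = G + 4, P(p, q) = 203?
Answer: -317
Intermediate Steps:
C(G) = 4 + G
C(-118) - P(l, 184) = (4 - 118) - 1*203 = -114 - 203 = -317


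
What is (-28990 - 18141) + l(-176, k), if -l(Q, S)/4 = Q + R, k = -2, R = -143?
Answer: -45855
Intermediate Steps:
l(Q, S) = 572 - 4*Q (l(Q, S) = -4*(Q - 143) = -4*(-143 + Q) = 572 - 4*Q)
(-28990 - 18141) + l(-176, k) = (-28990 - 18141) + (572 - 4*(-176)) = -47131 + (572 + 704) = -47131 + 1276 = -45855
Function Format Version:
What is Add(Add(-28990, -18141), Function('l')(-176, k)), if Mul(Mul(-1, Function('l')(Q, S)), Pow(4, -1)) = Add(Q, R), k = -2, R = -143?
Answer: -45855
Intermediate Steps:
Function('l')(Q, S) = Add(572, Mul(-4, Q)) (Function('l')(Q, S) = Mul(-4, Add(Q, -143)) = Mul(-4, Add(-143, Q)) = Add(572, Mul(-4, Q)))
Add(Add(-28990, -18141), Function('l')(-176, k)) = Add(Add(-28990, -18141), Add(572, Mul(-4, -176))) = Add(-47131, Add(572, 704)) = Add(-47131, 1276) = -45855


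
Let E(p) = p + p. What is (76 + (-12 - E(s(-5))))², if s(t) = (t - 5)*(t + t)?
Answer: 18496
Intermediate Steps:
s(t) = 2*t*(-5 + t) (s(t) = (-5 + t)*(2*t) = 2*t*(-5 + t))
E(p) = 2*p
(76 + (-12 - E(s(-5))))² = (76 + (-12 - 2*2*(-5)*(-5 - 5)))² = (76 + (-12 - 2*2*(-5)*(-10)))² = (76 + (-12 - 2*100))² = (76 + (-12 - 1*200))² = (76 + (-12 - 200))² = (76 - 212)² = (-136)² = 18496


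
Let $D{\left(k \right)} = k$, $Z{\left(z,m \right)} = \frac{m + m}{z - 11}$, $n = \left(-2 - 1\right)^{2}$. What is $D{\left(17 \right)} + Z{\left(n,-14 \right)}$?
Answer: $31$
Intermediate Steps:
$n = 9$ ($n = \left(-3\right)^{2} = 9$)
$Z{\left(z,m \right)} = \frac{2 m}{-11 + z}$
$D{\left(17 \right)} + Z{\left(n,-14 \right)} = 17 + 2 \left(-14\right) \frac{1}{-11 + 9} = 17 + 2 \left(-14\right) \frac{1}{-2} = 17 + 2 \left(-14\right) \left(- \frac{1}{2}\right) = 17 + 14 = 31$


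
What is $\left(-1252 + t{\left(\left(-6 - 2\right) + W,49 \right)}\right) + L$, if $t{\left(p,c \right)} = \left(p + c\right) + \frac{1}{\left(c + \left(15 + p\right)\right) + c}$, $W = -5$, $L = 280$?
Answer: $- \frac{93599}{100} \approx -935.99$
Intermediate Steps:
$t{\left(p,c \right)} = c + p + \frac{1}{15 + p + 2 c}$ ($t{\left(p,c \right)} = \left(c + p\right) + \frac{1}{\left(15 + c + p\right) + c} = \left(c + p\right) + \frac{1}{15 + p + 2 c} = c + p + \frac{1}{15 + p + 2 c}$)
$\left(-1252 + t{\left(\left(-6 - 2\right) + W,49 \right)}\right) + L = \left(-1252 + \frac{1 + \left(\left(-6 - 2\right) - 5\right)^{2} + 2 \cdot 49^{2} + 15 \cdot 49 + 15 \left(\left(-6 - 2\right) - 5\right) + 3 \cdot 49 \left(\left(-6 - 2\right) - 5\right)}{15 - 13 + 2 \cdot 49}\right) + 280 = \left(-1252 + \frac{1 + \left(-8 - 5\right)^{2} + 2 \cdot 2401 + 735 + 15 \left(-8 - 5\right) + 3 \cdot 49 \left(-8 - 5\right)}{15 - 13 + 98}\right) + 280 = \left(-1252 + \frac{1 + \left(-13\right)^{2} + 4802 + 735 + 15 \left(-13\right) + 3 \cdot 49 \left(-13\right)}{15 - 13 + 98}\right) + 280 = \left(-1252 + \frac{1 + 169 + 4802 + 735 - 195 - 1911}{100}\right) + 280 = \left(-1252 + \frac{1}{100} \cdot 3601\right) + 280 = \left(-1252 + \frac{3601}{100}\right) + 280 = - \frac{121599}{100} + 280 = - \frac{93599}{100}$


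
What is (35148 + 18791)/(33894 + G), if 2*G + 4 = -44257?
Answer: 107878/23527 ≈ 4.5853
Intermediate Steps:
G = -44261/2 (G = -2 + (½)*(-44257) = -2 - 44257/2 = -44261/2 ≈ -22131.)
(35148 + 18791)/(33894 + G) = (35148 + 18791)/(33894 - 44261/2) = 53939/(23527/2) = 53939*(2/23527) = 107878/23527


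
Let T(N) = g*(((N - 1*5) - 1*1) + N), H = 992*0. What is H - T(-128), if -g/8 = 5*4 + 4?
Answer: -50304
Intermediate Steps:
g = -192 (g = -8*(5*4 + 4) = -8*(20 + 4) = -8*24 = -192)
H = 0
T(N) = 1152 - 384*N (T(N) = -192*(((N - 1*5) - 1*1) + N) = -192*(((N - 5) - 1) + N) = -192*(((-5 + N) - 1) + N) = -192*((-6 + N) + N) = -192*(-6 + 2*N) = 1152 - 384*N)
H - T(-128) = 0 - (1152 - 384*(-128)) = 0 - (1152 + 49152) = 0 - 1*50304 = 0 - 50304 = -50304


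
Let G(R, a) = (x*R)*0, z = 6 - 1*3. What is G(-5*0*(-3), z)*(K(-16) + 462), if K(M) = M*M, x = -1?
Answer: 0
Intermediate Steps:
z = 3 (z = 6 - 3 = 3)
G(R, a) = 0 (G(R, a) = -R*0 = 0)
K(M) = M²
G(-5*0*(-3), z)*(K(-16) + 462) = 0*((-16)² + 462) = 0*(256 + 462) = 0*718 = 0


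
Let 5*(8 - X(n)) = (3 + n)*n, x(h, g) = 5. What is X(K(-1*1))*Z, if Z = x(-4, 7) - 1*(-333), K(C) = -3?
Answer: 2704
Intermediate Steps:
X(n) = 8 - n*(3 + n)/5 (X(n) = 8 - (3 + n)*n/5 = 8 - n*(3 + n)/5)
Z = 338 (Z = 5 - 1*(-333) = 5 + 333 = 338)
X(K(-1*1))*Z = (8 - ⅗*(-3) - ⅕*(-3)²)*338 = (8 + 9/5 - ⅕*9)*338 = (8 + 9/5 - 9/5)*338 = 8*338 = 2704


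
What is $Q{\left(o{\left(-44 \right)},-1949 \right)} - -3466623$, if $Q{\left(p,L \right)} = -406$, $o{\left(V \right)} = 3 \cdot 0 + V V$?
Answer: $3466217$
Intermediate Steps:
$o{\left(V \right)} = V^{2}$ ($o{\left(V \right)} = 0 + V^{2} = V^{2}$)
$Q{\left(o{\left(-44 \right)},-1949 \right)} - -3466623 = -406 - -3466623 = -406 + 3466623 = 3466217$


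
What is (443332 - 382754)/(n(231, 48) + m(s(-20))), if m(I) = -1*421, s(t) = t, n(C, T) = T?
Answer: -60578/373 ≈ -162.41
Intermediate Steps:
m(I) = -421
(443332 - 382754)/(n(231, 48) + m(s(-20))) = (443332 - 382754)/(48 - 421) = 60578/(-373) = 60578*(-1/373) = -60578/373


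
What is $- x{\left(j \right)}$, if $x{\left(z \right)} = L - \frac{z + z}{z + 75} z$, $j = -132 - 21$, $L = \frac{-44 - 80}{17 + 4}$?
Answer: $- \frac{162251}{273} \approx -594.33$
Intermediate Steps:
$L = - \frac{124}{21}$ ($L = \frac{-44 - 80}{21} = \left(-124\right) \frac{1}{21} = - \frac{124}{21} \approx -5.9048$)
$j = -153$
$x{\left(z \right)} = - \frac{124}{21} - \frac{2 z^{2}}{75 + z}$ ($x{\left(z \right)} = - \frac{124}{21} - \frac{z + z}{z + 75} z = - \frac{124}{21} - \frac{2 z}{75 + z} z = - \frac{124}{21} - \frac{2 z^{2}}{75 + z}$)
$- x{\left(j \right)} = - \frac{2 \left(-4650 - -9486 - 21 \left(-153\right)^{2}\right)}{21 \left(75 - 153\right)} = - \frac{2 \left(-4650 + 9486 - 491589\right)}{21 \left(-78\right)} = - \frac{2 \left(-1\right) \left(-4650 + 9486 - 491589\right)}{21 \cdot 78} = - \frac{2 \left(-1\right) \left(-486753\right)}{21 \cdot 78} = \left(-1\right) \frac{162251}{273} = - \frac{162251}{273}$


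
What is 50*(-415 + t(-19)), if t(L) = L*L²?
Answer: -363700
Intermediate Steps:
t(L) = L³
50*(-415 + t(-19)) = 50*(-415 + (-19)³) = 50*(-415 - 6859) = 50*(-7274) = -363700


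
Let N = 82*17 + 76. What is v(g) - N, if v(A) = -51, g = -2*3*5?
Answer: -1521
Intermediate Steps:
g = -30 (g = -6*5 = -30)
N = 1470 (N = 1394 + 76 = 1470)
v(g) - N = -51 - 1*1470 = -51 - 1470 = -1521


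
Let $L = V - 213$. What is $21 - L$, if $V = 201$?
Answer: $33$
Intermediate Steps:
$L = -12$ ($L = 201 - 213 = -12$)
$21 - L = 21 - -12 = 21 + 12 = 33$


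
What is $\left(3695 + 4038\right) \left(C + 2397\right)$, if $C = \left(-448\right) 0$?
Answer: $18536001$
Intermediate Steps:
$C = 0$
$\left(3695 + 4038\right) \left(C + 2397\right) = \left(3695 + 4038\right) \left(0 + 2397\right) = 7733 \cdot 2397 = 18536001$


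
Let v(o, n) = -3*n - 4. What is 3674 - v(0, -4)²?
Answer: 3610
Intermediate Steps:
v(o, n) = -4 - 3*n
3674 - v(0, -4)² = 3674 - (-4 - 3*(-4))² = 3674 - (-4 + 12)² = 3674 - 1*8² = 3674 - 1*64 = 3674 - 64 = 3610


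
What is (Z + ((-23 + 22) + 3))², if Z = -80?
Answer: 6084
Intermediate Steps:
(Z + ((-23 + 22) + 3))² = (-80 + ((-23 + 22) + 3))² = (-80 + (-1 + 3))² = (-80 + 2)² = (-78)² = 6084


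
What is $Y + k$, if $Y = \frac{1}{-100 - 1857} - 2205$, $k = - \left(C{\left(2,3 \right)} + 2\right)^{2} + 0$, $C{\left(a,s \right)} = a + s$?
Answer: $- \frac{4411079}{1957} \approx -2254.0$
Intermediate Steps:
$k = -49$ ($k = - \left(\left(2 + 3\right) + 2\right)^{2} + 0 = - \left(5 + 2\right)^{2} + 0 = - 7^{2} + 0 = \left(-1\right) 49 + 0 = -49 + 0 = -49$)
$Y = - \frac{4315186}{1957}$ ($Y = \frac{1}{-1957} - 2205 = - \frac{1}{1957} - 2205 = - \frac{4315186}{1957} \approx -2205.0$)
$Y + k = - \frac{4315186}{1957} - 49 = - \frac{4411079}{1957}$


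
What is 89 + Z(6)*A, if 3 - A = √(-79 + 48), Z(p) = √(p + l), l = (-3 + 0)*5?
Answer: 89 + 3*√31 + 9*I ≈ 105.7 + 9.0*I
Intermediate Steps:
l = -15 (l = -3*5 = -15)
Z(p) = √(-15 + p) (Z(p) = √(p - 15) = √(-15 + p))
A = 3 - I*√31 (A = 3 - √(-79 + 48) = 3 - √(-31) = 3 - I*√31 ≈ 3.0 - 5.5678*I)
89 + Z(6)*A = 89 + √(-15 + 6)*(3 - I*√31) = 89 + √(-9)*(3 - I*√31) = 89 + (3*I)*(3 - I*√31) = 89 + 3*I*(3 - I*√31)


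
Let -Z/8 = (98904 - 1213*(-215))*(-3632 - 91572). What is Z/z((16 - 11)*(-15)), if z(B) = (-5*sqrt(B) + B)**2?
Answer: 273958268768/(625*(3 + I*sqrt(3))**2) ≈ 1.8264e+7 - 3.1634e+7*I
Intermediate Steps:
Z = 273958268768 (Z = -8*(98904 - 1213*(-215))*(-3632 - 91572) = -8*(98904 + 260795)*(-95204) = -2877592*(-95204) = -8*(-34244783596) = 273958268768)
z(B) = (B - 5*sqrt(B))**2
Z/z((16 - 11)*(-15)) = 273958268768/((-(16 - 11)*(-15) + 5*sqrt((16 - 11)*(-15)))**2) = 273958268768/((-5*(-15) + 5*sqrt(5*(-15)))**2) = 273958268768/((-1*(-75) + 5*sqrt(-75))**2) = 273958268768/((75 + 5*(5*I*sqrt(3)))**2) = 273958268768/((75 + 25*I*sqrt(3))**2) = 273958268768/(75 + 25*I*sqrt(3))**2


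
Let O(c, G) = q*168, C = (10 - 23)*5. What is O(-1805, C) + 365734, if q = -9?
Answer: 364222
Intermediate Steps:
C = -65 (C = -13*5 = -65)
O(c, G) = -1512 (O(c, G) = -9*168 = -1512)
O(-1805, C) + 365734 = -1512 + 365734 = 364222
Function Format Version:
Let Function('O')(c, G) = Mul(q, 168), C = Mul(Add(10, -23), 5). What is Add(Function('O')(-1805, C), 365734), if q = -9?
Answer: 364222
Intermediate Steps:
C = -65 (C = Mul(-13, 5) = -65)
Function('O')(c, G) = -1512 (Function('O')(c, G) = Mul(-9, 168) = -1512)
Add(Function('O')(-1805, C), 365734) = Add(-1512, 365734) = 364222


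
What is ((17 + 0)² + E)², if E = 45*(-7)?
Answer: 676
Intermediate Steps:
E = -315
((17 + 0)² + E)² = ((17 + 0)² - 315)² = (17² - 315)² = (289 - 315)² = (-26)² = 676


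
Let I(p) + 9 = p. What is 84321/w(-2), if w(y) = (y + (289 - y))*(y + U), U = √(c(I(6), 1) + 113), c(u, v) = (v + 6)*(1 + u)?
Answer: 168642/27455 + 252963*√11/27455 ≈ 36.701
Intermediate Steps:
I(p) = -9 + p
c(u, v) = (1 + u)*(6 + v) (c(u, v) = (6 + v)*(1 + u) = (1 + u)*(6 + v))
U = 3*√11 (U = √((6 + 1 + 6*(-9 + 6) + (-9 + 6)*1) + 113) = √((6 + 1 + 6*(-3) - 3*1) + 113) = √((6 + 1 - 18 - 3) + 113) = √(-14 + 113) = √99 = 3*√11 ≈ 9.9499)
w(y) = 289*y + 867*√11 (w(y) = (y + (289 - y))*(y + 3*√11) = 289*(y + 3*√11) = 289*y + 867*√11)
84321/w(-2) = 84321/(289*(-2) + 867*√11) = 84321/(-578 + 867*√11)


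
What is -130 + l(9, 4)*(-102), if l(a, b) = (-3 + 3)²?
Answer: -130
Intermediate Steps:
l(a, b) = 0 (l(a, b) = 0² = 0)
-130 + l(9, 4)*(-102) = -130 + 0*(-102) = -130 + 0 = -130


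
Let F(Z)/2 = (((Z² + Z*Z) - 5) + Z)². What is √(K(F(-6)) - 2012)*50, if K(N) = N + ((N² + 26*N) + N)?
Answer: 3400*√12022 ≈ 3.7279e+5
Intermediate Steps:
F(Z) = 2*(-5 + Z + 2*Z²)² (F(Z) = 2*(((Z² + Z*Z) - 5) + Z)² = 2*(((Z² + Z²) - 5) + Z)² = 2*((2*Z² - 5) + Z)² = 2*((-5 + 2*Z²) + Z)² = 2*(-5 + Z + 2*Z²)²)
K(N) = N² + 28*N (K(N) = N + (N² + 27*N) = N² + 28*N)
√(K(F(-6)) - 2012)*50 = √((2*(-5 - 6 + 2*(-6)²)²)*(28 + 2*(-5 - 6 + 2*(-6)²)²) - 2012)*50 = √((2*(-5 - 6 + 2*36)²)*(28 + 2*(-5 - 6 + 2*36)²) - 2012)*50 = √((2*(-5 - 6 + 72)²)*(28 + 2*(-5 - 6 + 72)²) - 2012)*50 = √((2*61²)*(28 + 2*61²) - 2012)*50 = √((2*3721)*(28 + 2*3721) - 2012)*50 = √(7442*(28 + 7442) - 2012)*50 = √(7442*7470 - 2012)*50 = √(55591740 - 2012)*50 = √55589728*50 = (68*√12022)*50 = 3400*√12022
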